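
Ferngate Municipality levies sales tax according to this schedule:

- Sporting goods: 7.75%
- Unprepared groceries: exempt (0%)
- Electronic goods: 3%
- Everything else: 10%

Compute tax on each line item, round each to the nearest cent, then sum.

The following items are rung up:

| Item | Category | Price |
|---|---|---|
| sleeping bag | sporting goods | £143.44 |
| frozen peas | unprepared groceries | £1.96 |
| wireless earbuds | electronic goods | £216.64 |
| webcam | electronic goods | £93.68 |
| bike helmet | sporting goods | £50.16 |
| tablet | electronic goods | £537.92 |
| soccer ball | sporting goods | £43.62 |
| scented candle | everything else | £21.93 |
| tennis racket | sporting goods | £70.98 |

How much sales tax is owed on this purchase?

£51.53

Sleeping bag £143.44: sporting goods → 7.75% → £11.12
Frozen peas £1.96: unprepared groceries → 0% → £0.00
Wireless earbuds £216.64: electronic goods → 3% → £6.50
Webcam £93.68: electronic goods → 3% → £2.81
Bike helmet £50.16: sporting goods → 7.75% → £3.89
Tablet £537.92: electronic goods → 3% → £16.14
Soccer ball £43.62: sporting goods → 7.75% → £3.38
Scented candle £21.93: everything else → 10% → £2.19
Tennis racket £70.98: sporting goods → 7.75% → £5.50
Total tax = £11.12 + £6.50 + £2.81 + £3.89 + £16.14 + £3.38 + £2.19 + £5.50 = £51.53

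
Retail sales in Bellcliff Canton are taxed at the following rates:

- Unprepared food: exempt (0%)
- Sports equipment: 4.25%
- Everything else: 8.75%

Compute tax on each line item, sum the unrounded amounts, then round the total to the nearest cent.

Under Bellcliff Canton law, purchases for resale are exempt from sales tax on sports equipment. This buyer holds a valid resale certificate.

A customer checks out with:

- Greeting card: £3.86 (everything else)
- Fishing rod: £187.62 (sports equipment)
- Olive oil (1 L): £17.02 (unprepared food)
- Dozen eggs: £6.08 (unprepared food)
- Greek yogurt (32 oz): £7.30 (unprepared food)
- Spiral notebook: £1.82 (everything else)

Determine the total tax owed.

Greeting card £3.86: everything else → 8.75% → £0.33775
Fishing rod £187.62: sports equipment, buyer-exempt → 0% → £0.00
Olive oil (1 L) £17.02: unprepared food → 0% → £0.00
Dozen eggs £6.08: unprepared food → 0% → £0.00
Greek yogurt (32 oz) £7.30: unprepared food → 0% → £0.00
Spiral notebook £1.82: everything else → 8.75% → £0.15925
Unrounded tax sum = £0.497 → £0.50

£0.50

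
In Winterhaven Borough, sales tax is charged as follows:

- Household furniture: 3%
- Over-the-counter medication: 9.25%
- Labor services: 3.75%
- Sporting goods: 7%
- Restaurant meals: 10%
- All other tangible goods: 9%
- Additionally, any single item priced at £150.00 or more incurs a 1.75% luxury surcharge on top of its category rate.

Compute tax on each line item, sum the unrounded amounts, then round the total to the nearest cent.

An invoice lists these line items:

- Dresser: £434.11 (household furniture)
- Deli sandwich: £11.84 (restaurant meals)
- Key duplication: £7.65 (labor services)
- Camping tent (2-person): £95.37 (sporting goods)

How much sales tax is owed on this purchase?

Dresser £434.11: household furniture → 3% + 1.75% surcharge = 4.75% → £20.620225
Deli sandwich £11.84: restaurant meals → 10% → £1.184
Key duplication £7.65: labor services → 3.75% → £0.286875
Camping tent (2-person) £95.37: sporting goods → 7% → £6.6759
Unrounded tax sum = £28.767 → £28.77

£28.77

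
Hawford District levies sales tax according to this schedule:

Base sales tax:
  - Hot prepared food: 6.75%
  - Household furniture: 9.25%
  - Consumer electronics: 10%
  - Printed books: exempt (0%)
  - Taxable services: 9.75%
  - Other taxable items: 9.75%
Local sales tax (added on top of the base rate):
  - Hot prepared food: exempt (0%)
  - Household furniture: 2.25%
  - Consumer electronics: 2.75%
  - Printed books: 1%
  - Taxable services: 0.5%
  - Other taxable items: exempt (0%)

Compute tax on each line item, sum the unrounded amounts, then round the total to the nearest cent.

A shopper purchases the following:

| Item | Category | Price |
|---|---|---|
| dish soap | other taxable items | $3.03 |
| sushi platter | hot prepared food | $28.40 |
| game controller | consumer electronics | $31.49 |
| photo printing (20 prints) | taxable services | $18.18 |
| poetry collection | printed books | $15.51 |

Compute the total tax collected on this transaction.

Dish soap $3.03: other taxable items → 9.75% + 0% local = 9.75% → $0.295425
Sushi platter $28.40: hot prepared food → 6.75% + 0% local = 6.75% → $1.917
Game controller $31.49: consumer electronics → 10% + 2.75% local = 12.75% → $4.014975
Photo printing (20 prints) $18.18: taxable services → 9.75% + 0.5% local = 10.25% → $1.86345
Poetry collection $15.51: printed books → 0% + 1% local = 1% → $0.1551
Unrounded tax sum = $8.24595 → $8.25

$8.25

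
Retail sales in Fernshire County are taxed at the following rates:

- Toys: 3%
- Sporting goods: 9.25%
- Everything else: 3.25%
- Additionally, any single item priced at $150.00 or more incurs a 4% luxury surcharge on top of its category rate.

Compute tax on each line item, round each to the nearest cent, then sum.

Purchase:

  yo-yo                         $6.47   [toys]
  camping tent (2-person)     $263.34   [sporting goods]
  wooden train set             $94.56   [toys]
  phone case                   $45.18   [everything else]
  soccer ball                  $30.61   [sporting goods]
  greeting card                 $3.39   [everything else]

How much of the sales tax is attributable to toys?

$3.03

Yo-yo $6.47: toys → 3% → $0.19
Wooden train set $94.56: toys → 3% → $2.84
Tax on toys = $0.19 + $2.84 = $3.03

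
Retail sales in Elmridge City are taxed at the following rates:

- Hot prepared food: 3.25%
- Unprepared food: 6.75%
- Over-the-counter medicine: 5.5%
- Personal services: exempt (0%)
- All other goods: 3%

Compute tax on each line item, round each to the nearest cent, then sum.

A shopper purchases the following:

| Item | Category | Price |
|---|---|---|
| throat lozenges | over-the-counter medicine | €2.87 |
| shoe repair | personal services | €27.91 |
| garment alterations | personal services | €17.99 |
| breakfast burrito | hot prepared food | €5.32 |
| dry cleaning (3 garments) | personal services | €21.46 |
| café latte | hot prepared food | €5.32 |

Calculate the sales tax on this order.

Throat lozenges €2.87: over-the-counter medicine → 5.5% → €0.16
Shoe repair €27.91: personal services → 0% → €0.00
Garment alterations €17.99: personal services → 0% → €0.00
Breakfast burrito €5.32: hot prepared food → 3.25% → €0.17
Dry cleaning (3 garments) €21.46: personal services → 0% → €0.00
Café latte €5.32: hot prepared food → 3.25% → €0.17
Total tax = €0.16 + €0.17 + €0.17 = €0.50

€0.50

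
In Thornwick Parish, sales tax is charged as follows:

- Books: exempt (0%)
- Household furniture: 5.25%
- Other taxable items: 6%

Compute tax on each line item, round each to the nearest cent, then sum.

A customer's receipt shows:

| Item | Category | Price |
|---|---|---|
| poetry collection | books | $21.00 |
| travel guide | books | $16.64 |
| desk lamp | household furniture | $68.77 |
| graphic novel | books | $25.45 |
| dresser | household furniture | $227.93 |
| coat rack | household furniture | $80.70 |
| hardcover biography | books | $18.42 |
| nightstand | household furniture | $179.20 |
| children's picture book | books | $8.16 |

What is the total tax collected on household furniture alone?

$29.23

Desk lamp $68.77: household furniture → 5.25% → $3.61
Dresser $227.93: household furniture → 5.25% → $11.97
Coat rack $80.70: household furniture → 5.25% → $4.24
Nightstand $179.20: household furniture → 5.25% → $9.41
Tax on household furniture = $3.61 + $11.97 + $4.24 + $9.41 = $29.23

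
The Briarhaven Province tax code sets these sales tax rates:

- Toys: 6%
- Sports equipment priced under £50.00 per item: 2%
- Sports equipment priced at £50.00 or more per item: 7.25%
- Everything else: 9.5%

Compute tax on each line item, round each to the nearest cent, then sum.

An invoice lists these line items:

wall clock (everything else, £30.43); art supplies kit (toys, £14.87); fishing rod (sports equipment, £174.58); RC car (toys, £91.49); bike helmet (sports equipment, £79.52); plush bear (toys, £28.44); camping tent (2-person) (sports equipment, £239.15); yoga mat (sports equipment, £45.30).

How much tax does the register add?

Wall clock £30.43: everything else → 9.5% → £2.89
Art supplies kit £14.87: toys → 6% → £0.89
Fishing rod £174.58: sports equipment, £50.00 or more → 7.25% → £12.66
RC car £91.49: toys → 6% → £5.49
Bike helmet £79.52: sports equipment, £50.00 or more → 7.25% → £5.77
Plush bear £28.44: toys → 6% → £1.71
Camping tent (2-person) £239.15: sports equipment, £50.00 or more → 7.25% → £17.34
Yoga mat £45.30: sports equipment, under £50.00 → 2% → £0.91
Total tax = £2.89 + £0.89 + £12.66 + £5.49 + £5.77 + £1.71 + £17.34 + £0.91 = £47.66

£47.66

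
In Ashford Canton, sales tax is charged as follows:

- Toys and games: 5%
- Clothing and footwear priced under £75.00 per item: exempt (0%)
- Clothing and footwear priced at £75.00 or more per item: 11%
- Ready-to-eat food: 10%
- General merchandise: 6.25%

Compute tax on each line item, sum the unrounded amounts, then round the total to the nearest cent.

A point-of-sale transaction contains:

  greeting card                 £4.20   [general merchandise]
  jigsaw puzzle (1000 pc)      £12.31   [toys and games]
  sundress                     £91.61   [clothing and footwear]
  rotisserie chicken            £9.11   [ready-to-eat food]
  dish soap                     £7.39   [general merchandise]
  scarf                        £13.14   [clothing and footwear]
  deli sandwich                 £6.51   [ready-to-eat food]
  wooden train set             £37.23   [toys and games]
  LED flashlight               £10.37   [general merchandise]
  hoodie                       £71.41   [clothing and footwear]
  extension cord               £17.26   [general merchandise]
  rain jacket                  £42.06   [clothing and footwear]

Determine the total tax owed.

Greeting card £4.20: general merchandise → 6.25% → £0.2625
Jigsaw puzzle (1000 pc) £12.31: toys and games → 5% → £0.6155
Sundress £91.61: clothing and footwear, £75.00 or more → 11% → £10.0771
Rotisserie chicken £9.11: ready-to-eat food → 10% → £0.911
Dish soap £7.39: general merchandise → 6.25% → £0.461875
Scarf £13.14: clothing and footwear, under £75.00 → 0% → £0.00
Deli sandwich £6.51: ready-to-eat food → 10% → £0.651
Wooden train set £37.23: toys and games → 5% → £1.8615
LED flashlight £10.37: general merchandise → 6.25% → £0.648125
Hoodie £71.41: clothing and footwear, under £75.00 → 0% → £0.00
Extension cord £17.26: general merchandise → 6.25% → £1.07875
Rain jacket £42.06: clothing and footwear, under £75.00 → 0% → £0.00
Unrounded tax sum = £16.56735 → £16.57

£16.57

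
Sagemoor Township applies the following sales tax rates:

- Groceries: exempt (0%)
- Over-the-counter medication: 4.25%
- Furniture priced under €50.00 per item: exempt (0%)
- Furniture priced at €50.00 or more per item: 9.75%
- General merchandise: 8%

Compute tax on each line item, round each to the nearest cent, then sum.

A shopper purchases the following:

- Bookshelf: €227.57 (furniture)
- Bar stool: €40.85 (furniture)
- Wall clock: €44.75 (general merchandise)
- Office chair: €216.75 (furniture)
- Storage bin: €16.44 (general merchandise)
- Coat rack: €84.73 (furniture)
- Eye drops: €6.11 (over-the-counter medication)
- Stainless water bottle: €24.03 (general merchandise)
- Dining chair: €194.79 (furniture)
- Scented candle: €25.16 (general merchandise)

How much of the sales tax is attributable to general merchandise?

€8.83

Wall clock €44.75: general merchandise → 8% → €3.58
Storage bin €16.44: general merchandise → 8% → €1.32
Stainless water bottle €24.03: general merchandise → 8% → €1.92
Scented candle €25.16: general merchandise → 8% → €2.01
Tax on general merchandise = €3.58 + €1.32 + €1.92 + €2.01 = €8.83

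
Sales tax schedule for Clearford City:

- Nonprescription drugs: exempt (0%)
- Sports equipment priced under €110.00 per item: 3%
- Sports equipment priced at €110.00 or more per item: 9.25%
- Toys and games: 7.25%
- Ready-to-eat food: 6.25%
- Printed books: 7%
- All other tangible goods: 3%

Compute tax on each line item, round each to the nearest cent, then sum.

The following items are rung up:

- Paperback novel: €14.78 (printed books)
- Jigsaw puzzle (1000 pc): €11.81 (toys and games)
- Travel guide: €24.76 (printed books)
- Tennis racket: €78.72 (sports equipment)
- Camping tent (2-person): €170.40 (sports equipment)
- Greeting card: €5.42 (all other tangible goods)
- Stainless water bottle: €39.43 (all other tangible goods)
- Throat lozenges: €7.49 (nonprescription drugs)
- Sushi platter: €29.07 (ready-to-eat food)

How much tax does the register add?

Paperback novel €14.78: printed books → 7% → €1.03
Jigsaw puzzle (1000 pc) €11.81: toys and games → 7.25% → €0.86
Travel guide €24.76: printed books → 7% → €1.73
Tennis racket €78.72: sports equipment, under €110.00 → 3% → €2.36
Camping tent (2-person) €170.40: sports equipment, €110.00 or more → 9.25% → €15.76
Greeting card €5.42: all other tangible goods → 3% → €0.16
Stainless water bottle €39.43: all other tangible goods → 3% → €1.18
Throat lozenges €7.49: nonprescription drugs → 0% → €0.00
Sushi platter €29.07: ready-to-eat food → 6.25% → €1.82
Total tax = €1.03 + €0.86 + €1.73 + €2.36 + €15.76 + €0.16 + €1.18 + €1.82 = €24.90

€24.90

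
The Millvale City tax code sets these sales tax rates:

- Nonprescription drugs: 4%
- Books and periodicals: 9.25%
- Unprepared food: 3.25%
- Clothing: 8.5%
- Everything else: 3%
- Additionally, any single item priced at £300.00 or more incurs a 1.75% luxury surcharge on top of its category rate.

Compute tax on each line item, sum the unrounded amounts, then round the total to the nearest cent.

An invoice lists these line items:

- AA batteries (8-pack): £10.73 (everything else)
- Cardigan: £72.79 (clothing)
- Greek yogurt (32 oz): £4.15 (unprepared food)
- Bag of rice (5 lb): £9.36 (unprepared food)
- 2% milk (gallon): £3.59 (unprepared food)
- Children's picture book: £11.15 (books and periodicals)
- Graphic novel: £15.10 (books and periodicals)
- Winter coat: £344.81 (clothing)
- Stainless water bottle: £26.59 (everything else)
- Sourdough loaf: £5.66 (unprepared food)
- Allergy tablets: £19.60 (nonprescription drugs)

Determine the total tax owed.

AA batteries (8-pack) £10.73: everything else → 3% → £0.3219
Cardigan £72.79: clothing → 8.5% → £6.18715
Greek yogurt (32 oz) £4.15: unprepared food → 3.25% → £0.134875
Bag of rice (5 lb) £9.36: unprepared food → 3.25% → £0.3042
2% milk (gallon) £3.59: unprepared food → 3.25% → £0.116675
Children's picture book £11.15: books and periodicals → 9.25% → £1.031375
Graphic novel £15.10: books and periodicals → 9.25% → £1.39675
Winter coat £344.81: clothing → 8.5% + 1.75% surcharge = 10.25% → £35.343025
Stainless water bottle £26.59: everything else → 3% → £0.7977
Sourdough loaf £5.66: unprepared food → 3.25% → £0.18395
Allergy tablets £19.60: nonprescription drugs → 4% → £0.784
Unrounded tax sum = £46.6016 → £46.60

£46.60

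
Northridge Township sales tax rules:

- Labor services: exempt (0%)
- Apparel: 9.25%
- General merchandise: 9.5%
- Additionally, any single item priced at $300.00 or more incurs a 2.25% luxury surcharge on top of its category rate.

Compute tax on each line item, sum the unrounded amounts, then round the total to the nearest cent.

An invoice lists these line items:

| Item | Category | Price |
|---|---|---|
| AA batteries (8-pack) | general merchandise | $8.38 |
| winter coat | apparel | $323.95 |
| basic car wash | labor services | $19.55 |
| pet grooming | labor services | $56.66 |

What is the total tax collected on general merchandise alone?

AA batteries (8-pack) $8.38: general merchandise → 9.5% → $0.7961
Tax on general merchandise: unrounded sum = $0.7961 → $0.80

$0.80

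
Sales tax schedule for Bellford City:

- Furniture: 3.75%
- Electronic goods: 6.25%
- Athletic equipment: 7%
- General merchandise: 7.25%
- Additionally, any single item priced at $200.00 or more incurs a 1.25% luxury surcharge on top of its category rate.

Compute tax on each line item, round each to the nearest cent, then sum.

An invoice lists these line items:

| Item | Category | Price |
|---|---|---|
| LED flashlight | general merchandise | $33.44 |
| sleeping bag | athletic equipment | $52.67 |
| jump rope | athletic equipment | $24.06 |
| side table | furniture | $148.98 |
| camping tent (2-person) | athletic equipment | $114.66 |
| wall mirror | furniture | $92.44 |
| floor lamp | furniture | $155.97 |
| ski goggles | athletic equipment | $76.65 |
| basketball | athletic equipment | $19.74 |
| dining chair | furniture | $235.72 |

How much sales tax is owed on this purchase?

LED flashlight $33.44: general merchandise → 7.25% → $2.42
Sleeping bag $52.67: athletic equipment → 7% → $3.69
Jump rope $24.06: athletic equipment → 7% → $1.68
Side table $148.98: furniture → 3.75% → $5.59
Camping tent (2-person) $114.66: athletic equipment → 7% → $8.03
Wall mirror $92.44: furniture → 3.75% → $3.47
Floor lamp $155.97: furniture → 3.75% → $5.85
Ski goggles $76.65: athletic equipment → 7% → $5.37
Basketball $19.74: athletic equipment → 7% → $1.38
Dining chair $235.72: furniture → 3.75% + 1.25% surcharge = 5% → $11.79
Total tax = $2.42 + $3.69 + $1.68 + $5.59 + $8.03 + $3.47 + $5.85 + $5.37 + $1.38 + $11.79 = $49.27

$49.27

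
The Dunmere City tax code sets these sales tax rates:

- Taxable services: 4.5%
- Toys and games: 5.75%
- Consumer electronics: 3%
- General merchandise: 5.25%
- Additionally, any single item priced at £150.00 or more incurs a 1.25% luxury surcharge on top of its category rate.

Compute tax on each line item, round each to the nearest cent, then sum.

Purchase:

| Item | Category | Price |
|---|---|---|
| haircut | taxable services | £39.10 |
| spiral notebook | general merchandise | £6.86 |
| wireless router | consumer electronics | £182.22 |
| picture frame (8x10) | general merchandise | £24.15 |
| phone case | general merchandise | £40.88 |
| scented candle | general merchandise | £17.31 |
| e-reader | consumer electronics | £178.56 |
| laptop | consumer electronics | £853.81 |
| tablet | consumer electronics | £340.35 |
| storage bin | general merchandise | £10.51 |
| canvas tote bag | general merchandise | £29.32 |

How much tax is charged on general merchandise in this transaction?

Spiral notebook £6.86: general merchandise → 5.25% → £0.36
Picture frame (8x10) £24.15: general merchandise → 5.25% → £1.27
Phone case £40.88: general merchandise → 5.25% → £2.15
Scented candle £17.31: general merchandise → 5.25% → £0.91
Storage bin £10.51: general merchandise → 5.25% → £0.55
Canvas tote bag £29.32: general merchandise → 5.25% → £1.54
Tax on general merchandise = £0.36 + £1.27 + £2.15 + £0.91 + £0.55 + £1.54 = £6.78

£6.78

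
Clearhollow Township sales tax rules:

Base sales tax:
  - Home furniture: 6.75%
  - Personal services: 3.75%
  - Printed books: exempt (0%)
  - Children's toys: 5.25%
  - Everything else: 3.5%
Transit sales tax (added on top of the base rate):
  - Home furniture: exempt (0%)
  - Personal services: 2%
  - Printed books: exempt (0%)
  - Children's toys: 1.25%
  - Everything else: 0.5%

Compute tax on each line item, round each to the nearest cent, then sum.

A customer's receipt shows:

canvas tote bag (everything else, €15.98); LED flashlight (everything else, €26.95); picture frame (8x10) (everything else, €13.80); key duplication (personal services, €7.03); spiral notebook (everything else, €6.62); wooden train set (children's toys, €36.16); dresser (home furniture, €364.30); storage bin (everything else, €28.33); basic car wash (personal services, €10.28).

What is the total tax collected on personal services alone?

€0.99

Key duplication €7.03: personal services → 3.75% + 2% transit = 5.75% → €0.40
Basic car wash €10.28: personal services → 3.75% + 2% transit = 5.75% → €0.59
Tax on personal services = €0.40 + €0.59 = €0.99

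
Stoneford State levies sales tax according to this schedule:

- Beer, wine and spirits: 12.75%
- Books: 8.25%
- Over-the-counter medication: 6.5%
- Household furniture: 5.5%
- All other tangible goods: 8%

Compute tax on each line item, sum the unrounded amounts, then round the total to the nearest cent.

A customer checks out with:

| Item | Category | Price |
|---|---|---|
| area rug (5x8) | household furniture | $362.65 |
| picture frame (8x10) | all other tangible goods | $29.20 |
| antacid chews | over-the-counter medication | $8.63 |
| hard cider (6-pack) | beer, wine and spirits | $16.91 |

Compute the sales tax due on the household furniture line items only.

$19.95

Area rug (5x8) $362.65: household furniture → 5.5% → $19.94575
Tax on household furniture: unrounded sum = $19.94575 → $19.95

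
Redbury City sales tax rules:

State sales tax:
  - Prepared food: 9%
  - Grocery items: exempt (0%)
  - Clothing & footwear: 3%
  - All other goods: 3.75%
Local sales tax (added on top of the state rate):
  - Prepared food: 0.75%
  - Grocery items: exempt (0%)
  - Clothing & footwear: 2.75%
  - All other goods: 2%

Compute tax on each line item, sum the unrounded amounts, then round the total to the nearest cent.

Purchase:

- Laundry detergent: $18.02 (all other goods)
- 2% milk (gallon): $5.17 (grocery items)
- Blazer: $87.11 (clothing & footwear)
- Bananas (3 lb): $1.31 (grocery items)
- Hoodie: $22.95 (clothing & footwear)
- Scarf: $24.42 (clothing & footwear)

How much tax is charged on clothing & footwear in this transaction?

$7.73

Blazer $87.11: clothing & footwear → 3% + 2.75% local = 5.75% → $5.008825
Hoodie $22.95: clothing & footwear → 3% + 2.75% local = 5.75% → $1.319625
Scarf $24.42: clothing & footwear → 3% + 2.75% local = 5.75% → $1.40415
Tax on clothing & footwear: unrounded sum = $7.7326 → $7.73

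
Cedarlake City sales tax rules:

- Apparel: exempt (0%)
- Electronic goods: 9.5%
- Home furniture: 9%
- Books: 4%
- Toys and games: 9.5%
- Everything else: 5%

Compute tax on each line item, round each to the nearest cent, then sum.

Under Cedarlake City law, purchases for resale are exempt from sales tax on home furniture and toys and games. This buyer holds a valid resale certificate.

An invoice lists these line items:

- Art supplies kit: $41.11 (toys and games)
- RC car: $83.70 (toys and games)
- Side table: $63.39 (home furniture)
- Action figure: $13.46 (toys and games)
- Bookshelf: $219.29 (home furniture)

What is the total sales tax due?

$0.00

Art supplies kit $41.11: toys and games, buyer-exempt → 0% → $0.00
RC car $83.70: toys and games, buyer-exempt → 0% → $0.00
Side table $63.39: home furniture, buyer-exempt → 0% → $0.00
Action figure $13.46: toys and games, buyer-exempt → 0% → $0.00
Bookshelf $219.29: home furniture, buyer-exempt → 0% → $0.00
Total tax = $0.00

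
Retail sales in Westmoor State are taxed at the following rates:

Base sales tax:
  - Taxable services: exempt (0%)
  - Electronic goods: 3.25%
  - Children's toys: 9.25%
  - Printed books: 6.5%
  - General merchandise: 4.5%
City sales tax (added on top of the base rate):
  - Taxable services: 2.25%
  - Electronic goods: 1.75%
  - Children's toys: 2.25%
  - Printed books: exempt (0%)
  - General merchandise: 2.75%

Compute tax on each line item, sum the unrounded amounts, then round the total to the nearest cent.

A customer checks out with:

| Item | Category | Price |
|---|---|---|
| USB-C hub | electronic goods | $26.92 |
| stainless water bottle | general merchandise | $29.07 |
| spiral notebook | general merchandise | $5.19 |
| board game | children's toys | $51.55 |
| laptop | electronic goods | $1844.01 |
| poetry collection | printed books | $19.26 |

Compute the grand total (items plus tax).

USB-C hub $26.92: electronic goods → 3.25% + 1.75% city = 5% → $1.346
Stainless water bottle $29.07: general merchandise → 4.5% + 2.75% city = 7.25% → $2.107575
Spiral notebook $5.19: general merchandise → 4.5% + 2.75% city = 7.25% → $0.376275
Board game $51.55: children's toys → 9.25% + 2.25% city = 11.5% → $5.92825
Laptop $1844.01: electronic goods → 3.25% + 1.75% city = 5% → $92.2005
Poetry collection $19.26: printed books → 6.5% + 0% city = 6.5% → $1.2519
Subtotal = $1976.00; unrounded tax = $103.2105 → $103.21; total due = $2079.21

$2079.21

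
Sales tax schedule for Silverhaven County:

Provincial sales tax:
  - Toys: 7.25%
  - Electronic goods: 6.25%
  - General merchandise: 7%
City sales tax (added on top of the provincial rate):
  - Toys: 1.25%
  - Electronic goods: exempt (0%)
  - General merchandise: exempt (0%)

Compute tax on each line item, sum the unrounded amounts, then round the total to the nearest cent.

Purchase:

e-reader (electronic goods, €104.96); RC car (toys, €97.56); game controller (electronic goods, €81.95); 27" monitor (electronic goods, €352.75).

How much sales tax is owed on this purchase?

€42.02

E-reader €104.96: electronic goods → 6.25% + 0% city = 6.25% → €6.56
RC car €97.56: toys → 7.25% + 1.25% city = 8.5% → €8.2926
Game controller €81.95: electronic goods → 6.25% + 0% city = 6.25% → €5.121875
27" monitor €352.75: electronic goods → 6.25% + 0% city = 6.25% → €22.046875
Unrounded tax sum = €42.02135 → €42.02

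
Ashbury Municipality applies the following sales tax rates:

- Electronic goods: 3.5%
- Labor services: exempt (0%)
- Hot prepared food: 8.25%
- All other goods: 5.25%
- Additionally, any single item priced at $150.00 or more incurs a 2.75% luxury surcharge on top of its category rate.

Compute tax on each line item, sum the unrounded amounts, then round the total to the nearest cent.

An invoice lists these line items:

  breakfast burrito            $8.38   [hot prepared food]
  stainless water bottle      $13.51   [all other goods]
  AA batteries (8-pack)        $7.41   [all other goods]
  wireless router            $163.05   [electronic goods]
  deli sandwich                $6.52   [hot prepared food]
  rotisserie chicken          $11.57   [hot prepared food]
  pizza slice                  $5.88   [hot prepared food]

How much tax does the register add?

$13.96

Breakfast burrito $8.38: hot prepared food → 8.25% → $0.69135
Stainless water bottle $13.51: all other goods → 5.25% → $0.709275
AA batteries (8-pack) $7.41: all other goods → 5.25% → $0.389025
Wireless router $163.05: electronic goods → 3.5% + 2.75% surcharge = 6.25% → $10.190625
Deli sandwich $6.52: hot prepared food → 8.25% → $0.5379
Rotisserie chicken $11.57: hot prepared food → 8.25% → $0.954525
Pizza slice $5.88: hot prepared food → 8.25% → $0.4851
Unrounded tax sum = $13.9578 → $13.96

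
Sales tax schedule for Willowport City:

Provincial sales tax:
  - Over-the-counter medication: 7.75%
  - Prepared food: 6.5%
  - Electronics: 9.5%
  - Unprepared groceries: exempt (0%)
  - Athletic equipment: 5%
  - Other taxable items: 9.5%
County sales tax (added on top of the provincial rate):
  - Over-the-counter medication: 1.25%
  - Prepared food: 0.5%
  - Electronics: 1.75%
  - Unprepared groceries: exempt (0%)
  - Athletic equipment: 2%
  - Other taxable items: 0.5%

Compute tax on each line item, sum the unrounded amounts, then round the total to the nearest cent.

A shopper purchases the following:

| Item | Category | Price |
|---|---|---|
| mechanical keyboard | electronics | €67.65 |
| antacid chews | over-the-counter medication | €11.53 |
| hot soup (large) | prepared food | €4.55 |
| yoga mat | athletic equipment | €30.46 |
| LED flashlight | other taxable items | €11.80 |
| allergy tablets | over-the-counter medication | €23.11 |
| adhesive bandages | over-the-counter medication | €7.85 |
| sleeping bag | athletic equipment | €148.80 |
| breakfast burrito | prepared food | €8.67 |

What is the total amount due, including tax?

Mechanical keyboard €67.65: electronics → 9.5% + 1.75% county = 11.25% → €7.610625
Antacid chews €11.53: over-the-counter medication → 7.75% + 1.25% county = 9% → €1.0377
Hot soup (large) €4.55: prepared food → 6.5% + 0.5% county = 7% → €0.3185
Yoga mat €30.46: athletic equipment → 5% + 2% county = 7% → €2.1322
LED flashlight €11.80: other taxable items → 9.5% + 0.5% county = 10% → €1.18
Allergy tablets €23.11: over-the-counter medication → 7.75% + 1.25% county = 9% → €2.0799
Adhesive bandages €7.85: over-the-counter medication → 7.75% + 1.25% county = 9% → €0.7065
Sleeping bag €148.80: athletic equipment → 5% + 2% county = 7% → €10.416
Breakfast burrito €8.67: prepared food → 6.5% + 0.5% county = 7% → €0.6069
Subtotal = €314.42; unrounded tax = €26.088325 → €26.09; total due = €340.51

€340.51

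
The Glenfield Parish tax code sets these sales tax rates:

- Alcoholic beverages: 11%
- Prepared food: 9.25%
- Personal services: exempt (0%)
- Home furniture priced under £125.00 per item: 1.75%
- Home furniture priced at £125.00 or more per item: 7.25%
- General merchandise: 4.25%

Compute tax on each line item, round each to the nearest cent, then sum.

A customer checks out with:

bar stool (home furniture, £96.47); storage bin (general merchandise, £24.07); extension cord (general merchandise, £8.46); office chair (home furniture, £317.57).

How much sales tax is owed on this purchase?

£26.09

Bar stool £96.47: home furniture, under £125.00 → 1.75% → £1.69
Storage bin £24.07: general merchandise → 4.25% → £1.02
Extension cord £8.46: general merchandise → 4.25% → £0.36
Office chair £317.57: home furniture, £125.00 or more → 7.25% → £23.02
Total tax = £1.69 + £1.02 + £0.36 + £23.02 = £26.09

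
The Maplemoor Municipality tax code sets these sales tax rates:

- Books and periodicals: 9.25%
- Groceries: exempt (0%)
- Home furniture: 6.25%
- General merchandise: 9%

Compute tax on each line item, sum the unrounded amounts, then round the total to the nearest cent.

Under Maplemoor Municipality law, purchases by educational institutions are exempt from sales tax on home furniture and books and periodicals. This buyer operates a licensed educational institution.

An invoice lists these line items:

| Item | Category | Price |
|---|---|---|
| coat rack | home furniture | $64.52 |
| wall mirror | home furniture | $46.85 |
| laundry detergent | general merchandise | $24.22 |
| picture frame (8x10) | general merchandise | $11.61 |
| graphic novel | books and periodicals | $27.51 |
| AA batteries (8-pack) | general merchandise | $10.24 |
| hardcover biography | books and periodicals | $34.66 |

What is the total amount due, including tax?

$223.76

Coat rack $64.52: home furniture, buyer-exempt → 0% → $0.00
Wall mirror $46.85: home furniture, buyer-exempt → 0% → $0.00
Laundry detergent $24.22: general merchandise → 9% → $2.1798
Picture frame (8x10) $11.61: general merchandise → 9% → $1.0449
Graphic novel $27.51: books and periodicals, buyer-exempt → 0% → $0.00
AA batteries (8-pack) $10.24: general merchandise → 9% → $0.9216
Hardcover biography $34.66: books and periodicals, buyer-exempt → 0% → $0.00
Subtotal = $219.61; unrounded tax = $4.1463 → $4.15; total due = $223.76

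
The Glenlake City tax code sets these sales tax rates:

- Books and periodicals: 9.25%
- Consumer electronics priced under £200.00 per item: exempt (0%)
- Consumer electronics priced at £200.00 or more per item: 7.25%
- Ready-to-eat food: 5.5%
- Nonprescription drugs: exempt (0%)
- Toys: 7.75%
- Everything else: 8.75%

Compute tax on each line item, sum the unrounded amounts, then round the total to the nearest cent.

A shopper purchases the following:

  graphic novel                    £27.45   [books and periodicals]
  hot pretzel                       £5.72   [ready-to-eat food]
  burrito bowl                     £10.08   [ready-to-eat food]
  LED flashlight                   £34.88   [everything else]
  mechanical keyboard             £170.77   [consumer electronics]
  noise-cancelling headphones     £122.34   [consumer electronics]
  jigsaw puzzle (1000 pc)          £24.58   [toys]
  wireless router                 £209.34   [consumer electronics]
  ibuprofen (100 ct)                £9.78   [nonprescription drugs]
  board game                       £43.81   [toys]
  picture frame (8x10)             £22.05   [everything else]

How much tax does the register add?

Graphic novel £27.45: books and periodicals → 9.25% → £2.539125
Hot pretzel £5.72: ready-to-eat food → 5.5% → £0.3146
Burrito bowl £10.08: ready-to-eat food → 5.5% → £0.5544
LED flashlight £34.88: everything else → 8.75% → £3.052
Mechanical keyboard £170.77: consumer electronics, under £200.00 → 0% → £0.00
Noise-cancelling headphones £122.34: consumer electronics, under £200.00 → 0% → £0.00
Jigsaw puzzle (1000 pc) £24.58: toys → 7.75% → £1.90495
Wireless router £209.34: consumer electronics, £200.00 or more → 7.25% → £15.17715
Ibuprofen (100 ct) £9.78: nonprescription drugs → 0% → £0.00
Board game £43.81: toys → 7.75% → £3.395275
Picture frame (8x10) £22.05: everything else → 8.75% → £1.929375
Unrounded tax sum = £28.866875 → £28.87

£28.87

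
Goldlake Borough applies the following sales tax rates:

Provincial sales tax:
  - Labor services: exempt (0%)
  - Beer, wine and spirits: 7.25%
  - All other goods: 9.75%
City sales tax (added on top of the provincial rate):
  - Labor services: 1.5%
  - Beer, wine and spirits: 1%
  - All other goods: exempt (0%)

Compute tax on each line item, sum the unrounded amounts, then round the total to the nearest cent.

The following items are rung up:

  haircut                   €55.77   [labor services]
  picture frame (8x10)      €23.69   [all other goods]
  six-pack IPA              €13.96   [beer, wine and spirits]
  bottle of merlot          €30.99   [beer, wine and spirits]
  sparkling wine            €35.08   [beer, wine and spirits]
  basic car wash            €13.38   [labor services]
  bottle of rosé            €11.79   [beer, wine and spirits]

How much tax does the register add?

Haircut €55.77: labor services → 0% + 1.5% city = 1.5% → €0.83655
Picture frame (8x10) €23.69: all other goods → 9.75% + 0% city = 9.75% → €2.309775
Six-pack IPA €13.96: beer, wine and spirits → 7.25% + 1% city = 8.25% → €1.1517
Bottle of merlot €30.99: beer, wine and spirits → 7.25% + 1% city = 8.25% → €2.556675
Sparkling wine €35.08: beer, wine and spirits → 7.25% + 1% city = 8.25% → €2.8941
Basic car wash €13.38: labor services → 0% + 1.5% city = 1.5% → €0.2007
Bottle of rosé €11.79: beer, wine and spirits → 7.25% + 1% city = 8.25% → €0.972675
Unrounded tax sum = €10.922175 → €10.92

€10.92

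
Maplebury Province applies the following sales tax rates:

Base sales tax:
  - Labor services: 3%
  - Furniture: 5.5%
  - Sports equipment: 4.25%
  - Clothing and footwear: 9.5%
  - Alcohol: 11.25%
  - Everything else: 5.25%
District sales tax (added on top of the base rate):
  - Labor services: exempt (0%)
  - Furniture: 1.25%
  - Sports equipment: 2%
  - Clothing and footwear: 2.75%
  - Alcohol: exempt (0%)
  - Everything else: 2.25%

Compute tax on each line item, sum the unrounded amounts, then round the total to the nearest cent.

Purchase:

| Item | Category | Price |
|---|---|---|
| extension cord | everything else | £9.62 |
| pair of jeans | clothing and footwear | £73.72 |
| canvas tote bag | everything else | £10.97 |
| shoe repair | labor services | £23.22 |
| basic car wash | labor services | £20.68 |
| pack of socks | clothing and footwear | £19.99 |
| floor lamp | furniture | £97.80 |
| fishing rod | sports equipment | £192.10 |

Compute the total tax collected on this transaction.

Extension cord £9.62: everything else → 5.25% + 2.25% district = 7.5% → £0.7215
Pair of jeans £73.72: clothing and footwear → 9.5% + 2.75% district = 12.25% → £9.0307
Canvas tote bag £10.97: everything else → 5.25% + 2.25% district = 7.5% → £0.82275
Shoe repair £23.22: labor services → 3% + 0% district = 3% → £0.6966
Basic car wash £20.68: labor services → 3% + 0% district = 3% → £0.6204
Pack of socks £19.99: clothing and footwear → 9.5% + 2.75% district = 12.25% → £2.448775
Floor lamp £97.80: furniture → 5.5% + 1.25% district = 6.75% → £6.6015
Fishing rod £192.10: sports equipment → 4.25% + 2% district = 6.25% → £12.00625
Unrounded tax sum = £32.948475 → £32.95

£32.95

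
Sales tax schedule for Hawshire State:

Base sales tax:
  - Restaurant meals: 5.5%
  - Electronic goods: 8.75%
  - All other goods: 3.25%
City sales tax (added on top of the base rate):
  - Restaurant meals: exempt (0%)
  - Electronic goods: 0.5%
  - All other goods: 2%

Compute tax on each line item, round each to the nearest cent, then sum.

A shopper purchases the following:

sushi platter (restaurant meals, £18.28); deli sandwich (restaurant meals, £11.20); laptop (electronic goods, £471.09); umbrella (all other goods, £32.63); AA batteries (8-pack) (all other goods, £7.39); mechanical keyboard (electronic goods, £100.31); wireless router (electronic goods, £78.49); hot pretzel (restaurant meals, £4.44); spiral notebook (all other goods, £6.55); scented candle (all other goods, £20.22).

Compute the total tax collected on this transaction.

£65.49

Sushi platter £18.28: restaurant meals → 5.5% + 0% city = 5.5% → £1.01
Deli sandwich £11.20: restaurant meals → 5.5% + 0% city = 5.5% → £0.62
Laptop £471.09: electronic goods → 8.75% + 0.5% city = 9.25% → £43.58
Umbrella £32.63: all other goods → 3.25% + 2% city = 5.25% → £1.71
AA batteries (8-pack) £7.39: all other goods → 3.25% + 2% city = 5.25% → £0.39
Mechanical keyboard £100.31: electronic goods → 8.75% + 0.5% city = 9.25% → £9.28
Wireless router £78.49: electronic goods → 8.75% + 0.5% city = 9.25% → £7.26
Hot pretzel £4.44: restaurant meals → 5.5% + 0% city = 5.5% → £0.24
Spiral notebook £6.55: all other goods → 3.25% + 2% city = 5.25% → £0.34
Scented candle £20.22: all other goods → 3.25% + 2% city = 5.25% → £1.06
Total tax = £1.01 + £0.62 + £43.58 + £1.71 + £0.39 + £9.28 + £7.26 + £0.24 + £0.34 + £1.06 = £65.49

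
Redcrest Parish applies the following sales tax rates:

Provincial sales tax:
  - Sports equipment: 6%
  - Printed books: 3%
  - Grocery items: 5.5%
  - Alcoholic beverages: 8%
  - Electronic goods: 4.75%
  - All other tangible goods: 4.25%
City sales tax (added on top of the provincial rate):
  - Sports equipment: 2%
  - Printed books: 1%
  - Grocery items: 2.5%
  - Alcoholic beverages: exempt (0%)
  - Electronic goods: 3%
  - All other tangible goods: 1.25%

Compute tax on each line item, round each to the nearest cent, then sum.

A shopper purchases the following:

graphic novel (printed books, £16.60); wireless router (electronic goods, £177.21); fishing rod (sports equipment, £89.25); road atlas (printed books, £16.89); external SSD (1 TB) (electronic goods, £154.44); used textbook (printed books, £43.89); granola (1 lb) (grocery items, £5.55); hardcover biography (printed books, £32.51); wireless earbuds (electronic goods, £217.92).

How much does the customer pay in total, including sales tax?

£808.83

Graphic novel £16.60: printed books → 3% + 1% city = 4% → £0.66
Wireless router £177.21: electronic goods → 4.75% + 3% city = 7.75% → £13.73
Fishing rod £89.25: sports equipment → 6% + 2% city = 8% → £7.14
Road atlas £16.89: printed books → 3% + 1% city = 4% → £0.68
External SSD (1 TB) £154.44: electronic goods → 4.75% + 3% city = 7.75% → £11.97
Used textbook £43.89: printed books → 3% + 1% city = 4% → £1.76
Granola (1 lb) £5.55: grocery items → 5.5% + 2.5% city = 8% → £0.44
Hardcover biography £32.51: printed books → 3% + 1% city = 4% → £1.30
Wireless earbuds £217.92: electronic goods → 4.75% + 3% city = 7.75% → £16.89
Subtotal = £754.26; tax = £54.57; total due = £808.83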